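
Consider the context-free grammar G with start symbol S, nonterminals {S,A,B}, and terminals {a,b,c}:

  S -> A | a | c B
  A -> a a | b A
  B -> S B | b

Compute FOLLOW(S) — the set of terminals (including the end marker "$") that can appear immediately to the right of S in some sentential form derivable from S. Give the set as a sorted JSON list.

FIRST sets, iterate to fixpoint:
[1]
  A via A→a a: +{a}
  A via A→b A: +{b}
  B via B→b: +{b}
  S via S→A: +{a,b}
  S via S→c B: +{c}
  S: {a,b,c}  A: {a,b}  B: {b}
[2]
  B via B→S B: +{a,c}
  S: {a,b,c}  A: {a,b}  B: {a,b,c}
[3] (no change)
  S: {a,b,c}  A: {a,b}  B: {a,b,c}

FOLLOW sets:
FOLLOW(S) := {$}
iter 1:
  B→S B: FOLLOW(S) ⊇ FIRST(B) = {a,b,c}; new: +{a,b,c}
  S→A: FOLLOW(A) ⊇ FOLLOW(S) ⊇ {$,a,b,c}; new: +{$,a,b,c}
  S→c B: FOLLOW(B) ⊇ FOLLOW(S) ⊇ {$,a,b,c}; new: +{$,a,b,c}
  S: {$,a,b,c}  A: {$,a,b,c}  B: {$,a,b,c}
iter 2: (stable)
  S: {$,a,b,c}  A: {$,a,b,c}  B: {$,a,b,c}

FOLLOW(S) = ["$", "a", "b", "c"]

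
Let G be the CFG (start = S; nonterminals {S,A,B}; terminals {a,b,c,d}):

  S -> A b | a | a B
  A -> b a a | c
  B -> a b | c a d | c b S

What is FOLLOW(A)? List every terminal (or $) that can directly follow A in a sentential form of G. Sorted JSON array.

FIRST iteration:
iter 1:
  A via A→b a a: +{b}
  A via A→c: +{c}
  B via B→a b: +{a}
  B via B→c a d: +{c}
  S via S→A b: +{b,c}
  S via S→a: +{a}
  FIRST(S)={a,b,c}  FIRST(A)={b,c}  FIRST(B)={a,c}
iter 2: (stable)
  FIRST(S)={a,b,c}  FIRST(A)={b,c}  FIRST(B)={a,c}

FOLLOW sets:
seed FOLLOW(S) with $
iter 1:
  S→A b: FOLLOW(A) ⊇ FIRST(b) = {b}; new: +{b}
  S→a B: FOLLOW(B) ⊇ FOLLOW(S) ⊇ {$}; new: +{$}
  S: {$}  A: {b}  B: {$}
iter 2: done
  S: {$}  A: {b}  B: {$}

FOLLOW(A) = ["b"]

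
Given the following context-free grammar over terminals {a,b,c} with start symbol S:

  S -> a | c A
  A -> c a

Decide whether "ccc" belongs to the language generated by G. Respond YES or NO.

CNF form of G:
  S -> T0 A | a
  A -> T0 T1
  T0 -> c
  T1 -> a

Fill CYK table bottom-up:
  cell(0,0) c: {T0}  orig:{}
  cell(1,1) c: {T0}  orig:{}
  cell(2,2) c: {T0}  orig:{}
  cell(0,1) cc: ∅
  cell(1,2) cc: ∅
  cell(0,2) ccc: ∅

S ∉ T[0,2] ⇒ NO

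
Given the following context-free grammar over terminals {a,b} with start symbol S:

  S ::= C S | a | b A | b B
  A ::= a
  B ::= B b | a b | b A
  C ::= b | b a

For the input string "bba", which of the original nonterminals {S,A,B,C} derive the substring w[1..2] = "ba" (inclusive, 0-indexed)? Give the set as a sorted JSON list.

CNF form of G:
  S -> C S | T0 A | T0 B | a
  A -> a
  B -> B T0 | T0 A | T1 T0
  C -> T0 T1 | b
  T0 -> b
  T1 -> a

Fill CYK table bottom-up — only the sub-triangle for w[1..2]:
  cell(1,1) b: {C,T0}  orig:{C}
  cell(2,2) a: {A,S,T1}  orig:{A,S}
  cell(1,2) ba: {B,C,S}

Original NTs in T[1,2] deriving "ba": ["B", "C", "S"]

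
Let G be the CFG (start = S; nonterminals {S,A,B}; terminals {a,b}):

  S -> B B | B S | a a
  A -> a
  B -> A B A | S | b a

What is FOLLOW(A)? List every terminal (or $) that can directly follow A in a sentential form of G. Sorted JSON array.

Compute FIRST by fixpoint:
round 1:
  A via A→a: +{a}
  B via B→A B A: +{a}
  B via B→b a: +{b}
  S via S→B B: +{a,b}
  S: {a,b}  A: {a}  B: {a,b}
round 2: — fixpoint
  S: {a,b}  A: {a}  B: {a,b}

Compute FOLLOW by fixpoint:
initialize: $ ∈ FOLLOW(S)
[1]
  B→A B A: FOLLOW(A) ⊇ FIRST(B) = {a,b}; new: +{a,b}
  B→A B A: FOLLOW(B) ⊇ FIRST(A) = {a}; new: +{a}
  B→S: FOLLOW(S) ⊇ FOLLOW(B) ⊇ {a}; new: +{a}
  S→B B: FOLLOW(B) ⊇ FIRST(B) = {a,b}; new: +{b}
  S→B B: FOLLOW(B) ⊇ FOLLOW(S) ⊇ {$,a}; new: +{$}
  FOLLOW(S)={$,a}  FOLLOW(A)={a,b}  FOLLOW(B)={$,a,b}
[2]
  B→A B A: FOLLOW(A) ⊇ FOLLOW(B) ⊇ {$,a,b}; new: +{$}
  B→S: FOLLOW(S) ⊇ FOLLOW(B) ⊇ {$,a,b}; new: +{b}
  FOLLOW(S)={$,a,b}  FOLLOW(A)={$,a,b}  FOLLOW(B)={$,a,b}
[3] (stable)
  FOLLOW(S)={$,a,b}  FOLLOW(A)={$,a,b}  FOLLOW(B)={$,a,b}

FOLLOW(A) = ["$", "a", "b"]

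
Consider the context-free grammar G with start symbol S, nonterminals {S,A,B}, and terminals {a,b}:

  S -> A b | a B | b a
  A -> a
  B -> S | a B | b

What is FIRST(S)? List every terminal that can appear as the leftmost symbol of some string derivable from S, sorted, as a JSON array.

FIRST iteration:
round 1:
  A via A→a: +{a}
  B via B→a B: +{a}
  B via B→b: +{b}
  S via S→A b: +{a}
  S via S→b a: +{b}
  S: {a,b}  A: {a}  B: {a,b}
round 2: (no change)
  S: {a,b}  A: {a}  B: {a,b}

FIRST(S) = ["a", "b"]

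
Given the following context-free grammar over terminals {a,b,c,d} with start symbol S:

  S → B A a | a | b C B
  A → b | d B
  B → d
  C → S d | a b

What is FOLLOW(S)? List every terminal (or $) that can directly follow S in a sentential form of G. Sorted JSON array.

Compute FIRST by fixpoint:
[1]
  A via A→b: +{b}
  A via A→d B: +{d}
  B via B→d: +{d}
  C via C→a b: +{a}
  S via S→B A a: +{d}
  S via S→a: +{a}
  S via S→b C B: +{b}
  S: {a,b,d}  A: {b,d}  B: {d}  C: {a}
[2]
  C via C→S d: +{b,d}
  S: {a,b,d}  A: {b,d}  B: {d}  C: {a,b,d}
[3] (stable)
  S: {a,b,d}  A: {b,d}  B: {d}  C: {a,b,d}

FOLLOW iteration:
initialize: $ ∈ FOLLOW(S)
[1]
  C→S d: FOLLOW(S) ⊇ FIRST(d) = {d}; new: +{d}
  S→B A a: FOLLOW(B) ⊇ FIRST(A) = {b,d}; new: +{b,d}
  S→B A a: FOLLOW(A) ⊇ FIRST(a) = {a}; new: +{a}
  S→b C B: FOLLOW(C) ⊇ FIRST(B) = {d}; new: +{d}
  S→b C B: FOLLOW(B) ⊇ FOLLOW(S) ⊇ {$,d}; new: +{$}
  FOLLOW(S)={$,d}  FOLLOW(A)={a}  FOLLOW(B)={$,b,d}  FOLLOW(C)={d}
[2]
  A→d B: FOLLOW(B) ⊇ FOLLOW(A) ⊇ {a}; new: +{a}
  FOLLOW(S)={$,d}  FOLLOW(A)={a}  FOLLOW(B)={$,a,b,d}  FOLLOW(C)={d}
[3] (stable)
  FOLLOW(S)={$,d}  FOLLOW(A)={a}  FOLLOW(B)={$,a,b,d}  FOLLOW(C)={d}

FOLLOW(S) = ["$", "d"]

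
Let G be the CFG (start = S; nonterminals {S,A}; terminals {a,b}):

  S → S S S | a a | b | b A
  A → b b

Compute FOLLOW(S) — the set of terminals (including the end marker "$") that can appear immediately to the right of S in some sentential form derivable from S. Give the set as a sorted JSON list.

Compute FIRST by fixpoint:
[1]
  A via A→b b: +{b}
  S via S→a a: +{a}
  S via S→b: +{b}
  FIRST[S]={a,b}  FIRST[A]={b}
[2] — fixpoint
  FIRST[S]={a,b}  FIRST[A]={b}

FOLLOW sets:
initialize: $ ∈ FOLLOW(S)
pass 1:
  S→S S S: FOLLOW(S) ⊇ FIRST(S) = {a,b}; new: +{a,b}
  S→b A: FOLLOW(A) ⊇ FOLLOW(S) ⊇ {$,a,b}; new: +{$,a,b}
  FOLLOW[S]={$,a,b}  FOLLOW[A]={$,a,b}
pass 2: done
  FOLLOW[S]={$,a,b}  FOLLOW[A]={$,a,b}

FOLLOW(S) = ["$", "a", "b"]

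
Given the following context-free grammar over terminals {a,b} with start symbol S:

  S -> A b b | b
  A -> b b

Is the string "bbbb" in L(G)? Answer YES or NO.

CNF form of G:
  S -> A X1 | b
  A -> T0 T0
  T0 -> b
  X1 -> T0 T0

CYK fill:
  T[0,0] 'b' = {S,T0}  orig:{S}
  T[1,1] 'b' = {S,T0}  orig:{S}
  T[2,2] 'b' = {S,T0}  orig:{S}
  T[3,3] 'b' = {S,T0}  orig:{S}
  T[0,1] 'bb' = {A,X1}  orig:{A}
  T[1,2] 'bb' = {A,X1}  orig:{A}
  T[2,3] 'bb' = {A,X1}  orig:{A}
  T[0,2] 'bbb' = ∅
  T[1,3] 'bbb' = ∅
  T[0,3] 'bbbb' = {S}

S ∈ T[0,3] ⇒ YES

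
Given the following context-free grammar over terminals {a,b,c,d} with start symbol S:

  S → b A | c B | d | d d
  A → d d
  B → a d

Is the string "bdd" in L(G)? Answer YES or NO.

Convert to CNF:
  S -> T0 T0 | T2 A | T3 B | d
  A -> T0 T0
  B -> T1 T0
  T0 -> d
  T1 -> a
  T2 -> b
  T3 -> c

Fill CYK table bottom-up:
  [0..0]={T2}  "b"  orig:{}
  [1..1]={S,T0}  "d"  orig:{S}
  [2..2]={S,T0}  "d"  orig:{S}
  [0..1]=∅  "bd"
  [1..2]={A,S}  "dd"
  [0..2]={S}  "bdd"

S ∈ T[0,2] ⇒ YES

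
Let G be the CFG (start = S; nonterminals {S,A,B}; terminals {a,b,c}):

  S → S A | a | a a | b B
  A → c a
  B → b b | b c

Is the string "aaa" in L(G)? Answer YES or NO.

CNF form of G:
  S -> S A | T1 T1 | T2 B | a
  A -> T0 T1
  B -> T2 T0 | T2 T2
  T0 -> c
  T1 -> a
  T2 -> b

Fill CYK table bottom-up:
  cell(0,0) a: {S,T1}  orig:{S}
  cell(1,1) a: {S,T1}  orig:{S}
  cell(2,2) a: {S,T1}  orig:{S}
  cell(0,1) aa: {S}
  cell(1,2) aa: {S}
  cell(0,2) aaa: ∅

S ∉ T[0,2] ⇒ NO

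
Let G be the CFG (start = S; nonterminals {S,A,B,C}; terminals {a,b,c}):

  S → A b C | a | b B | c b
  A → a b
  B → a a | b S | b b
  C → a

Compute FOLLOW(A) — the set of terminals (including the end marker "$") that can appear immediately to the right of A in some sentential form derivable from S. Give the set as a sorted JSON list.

FIRST sets, iterate to fixpoint:
pass 1:
  A via A→a b: +{a}
  B via B→a a: +{a}
  B via B→b S: +{b}
  C via C→a: +{a}
  S via S→A b C: +{a}
  S via S→b B: +{b}
  S via S→c b: +{c}
  FIRST(S)={a,b,c}  FIRST(A)={a}  FIRST(B)={a,b}  FIRST(C)={a}
pass 2: — fixpoint
  FIRST(S)={a,b,c}  FIRST(A)={a}  FIRST(B)={a,b}  FIRST(C)={a}

FOLLOW sets:
seed FOLLOW(S) with $
[1]
  S→A b C: FOLLOW(A) ⊇ FIRST(b) = {b}; new: +{b}
  S→A b C: FOLLOW(C) ⊇ FOLLOW(S) ⊇ {$}; new: +{$}
  S→b B: FOLLOW(B) ⊇ FOLLOW(S) ⊇ {$}; new: +{$}
  S: {$}  A: {b}  B: {$}  C: {$}
[2] (no change)
  S: {$}  A: {b}  B: {$}  C: {$}

FOLLOW(A) = ["b"]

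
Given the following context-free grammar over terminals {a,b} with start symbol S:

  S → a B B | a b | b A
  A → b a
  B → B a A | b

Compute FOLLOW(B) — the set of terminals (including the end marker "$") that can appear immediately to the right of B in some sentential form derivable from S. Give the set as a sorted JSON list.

Compute FIRST by fixpoint:
round 1:
  A via A→b a: +{b}
  B via B→b: +{b}
  S via S→a B B: +{a}
  S via S→b A: +{b}
  S: {a,b}  A: {b}  B: {b}
round 2: done
  S: {a,b}  A: {b}  B: {b}

FOLLOW iteration:
FOLLOW(S) := {$}
iter 1:
  B→B a A: FOLLOW(B) ⊇ FIRST(a) = {a}; new: +{a}
  B→B a A: FOLLOW(A) ⊇ FOLLOW(B) ⊇ {a}; new: +{a}
  S→a B B: FOLLOW(B) ⊇ FIRST(B) = {b}; new: +{b}
  S→a B B: FOLLOW(B) ⊇ FOLLOW(S) ⊇ {$}; new: +{$}
  S→b A: FOLLOW(A) ⊇ FOLLOW(S) ⊇ {$}; new: +{$}
  FOLLOW[S]={$}  FOLLOW[A]={$,a}  FOLLOW[B]={$,a,b}
iter 2:
  B→B a A: FOLLOW(A) ⊇ FOLLOW(B) ⊇ {$,a,b}; new: +{b}
  FOLLOW[S]={$}  FOLLOW[A]={$,a,b}  FOLLOW[B]={$,a,b}
iter 3: (stable)
  FOLLOW[S]={$}  FOLLOW[A]={$,a,b}  FOLLOW[B]={$,a,b}

FOLLOW(B) = ["$", "a", "b"]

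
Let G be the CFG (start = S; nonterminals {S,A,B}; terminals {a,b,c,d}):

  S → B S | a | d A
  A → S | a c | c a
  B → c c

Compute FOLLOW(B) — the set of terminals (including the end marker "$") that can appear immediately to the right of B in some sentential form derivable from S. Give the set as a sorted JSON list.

Compute FIRST by fixpoint:
iter 1:
  A via A→a c: +{a}
  A via A→c a: +{c}
  B via B→c c: +{c}
  S via S→B S: +{c}
  S via S→a: +{a}
  S via S→d A: +{d}
  FIRST(S)={a,c,d}  FIRST(A)={a,c}  FIRST(B)={c}
iter 2:
  A via A→S: +{d}
  FIRST(S)={a,c,d}  FIRST(A)={a,c,d}  FIRST(B)={c}
iter 3: (no change)
  FIRST(S)={a,c,d}  FIRST(A)={a,c,d}  FIRST(B)={c}

FOLLOW iteration:
initialize: $ ∈ FOLLOW(S)
iter 1:
  S→B S: FOLLOW(B) ⊇ FIRST(S) = {a,c,d}; new: +{a,c,d}
  S→d A: FOLLOW(A) ⊇ FOLLOW(S) ⊇ {$}; new: +{$}
  S: {$}  A: {$}  B: {a,c,d}
iter 2: — fixpoint
  S: {$}  A: {$}  B: {a,c,d}

FOLLOW(B) = ["a", "c", "d"]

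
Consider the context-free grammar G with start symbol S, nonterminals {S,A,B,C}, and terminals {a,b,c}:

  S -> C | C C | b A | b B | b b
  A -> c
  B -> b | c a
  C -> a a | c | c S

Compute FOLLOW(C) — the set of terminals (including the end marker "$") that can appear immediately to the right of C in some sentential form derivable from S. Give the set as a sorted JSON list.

Compute FIRST by fixpoint:
iter 1:
  A via A→c: +{c}
  B via B→b: +{b}
  B via B→c a: +{c}
  C via C→a a: +{a}
  C via C→c: +{c}
  S via S→C: +{a,c}
  S via S→b A: +{b}
  S: {a,b,c}  A: {c}  B: {b,c}  C: {a,c}
iter 2: (stable)
  S: {a,b,c}  A: {c}  B: {b,c}  C: {a,c}

Compute FOLLOW by fixpoint:
FOLLOW(S) := {$}
pass 1:
  S→C: FOLLOW(C) ⊇ FOLLOW(S) ⊇ {$}; new: +{$}
  S→C C: FOLLOW(C) ⊇ FIRST(C) = {a,c}; new: +{a,c}
  S→b A: FOLLOW(A) ⊇ FOLLOW(S) ⊇ {$}; new: +{$}
  S→b B: FOLLOW(B) ⊇ FOLLOW(S) ⊇ {$}; new: +{$}
  FOLLOW[S]={$}  FOLLOW[A]={$}  FOLLOW[B]={$}  FOLLOW[C]={$,a,c}
pass 2:
  C→c S: FOLLOW(S) ⊇ FOLLOW(C) ⊇ {$,a,c}; new: +{a,c}
  S→b A: FOLLOW(A) ⊇ FOLLOW(S) ⊇ {$,a,c}; new: +{a,c}
  S→b B: FOLLOW(B) ⊇ FOLLOW(S) ⊇ {$,a,c}; new: +{a,c}
  FOLLOW[S]={$,a,c}  FOLLOW[A]={$,a,c}  FOLLOW[B]={$,a,c}  FOLLOW[C]={$,a,c}
pass 3: (no change)
  FOLLOW[S]={$,a,c}  FOLLOW[A]={$,a,c}  FOLLOW[B]={$,a,c}  FOLLOW[C]={$,a,c}

FOLLOW(C) = ["$", "a", "c"]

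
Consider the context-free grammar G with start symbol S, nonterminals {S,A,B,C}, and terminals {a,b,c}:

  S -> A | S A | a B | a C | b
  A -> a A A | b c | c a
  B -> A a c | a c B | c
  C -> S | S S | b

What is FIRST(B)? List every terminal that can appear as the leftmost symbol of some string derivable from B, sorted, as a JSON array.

Compute FIRST by fixpoint:
round 1:
  A via A→a A A: +{a}
  A via A→b c: +{b}
  A via A→c a: +{c}
  B via B→A a c: +{a,b,c}
  C via C→b: +{b}
  S via S→A: +{a,b,c}
  FIRST[S]={a,b,c}  FIRST[A]={a,b,c}  FIRST[B]={a,b,c}  FIRST[C]={b}
round 2:
  C via C→S: +{a,c}
  FIRST[S]={a,b,c}  FIRST[A]={a,b,c}  FIRST[B]={a,b,c}  FIRST[C]={a,b,c}
round 3: — fixpoint
  FIRST[S]={a,b,c}  FIRST[A]={a,b,c}  FIRST[B]={a,b,c}  FIRST[C]={a,b,c}

FIRST(B) = ["a", "b", "c"]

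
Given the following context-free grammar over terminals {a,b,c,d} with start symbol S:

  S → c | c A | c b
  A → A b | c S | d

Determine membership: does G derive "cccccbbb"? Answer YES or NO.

Convert to CNF:
  S -> T1 A | T1 T0 | c
  A -> A T0 | T1 S | d
  T0 -> b
  T1 -> c

CYK fill:
  [0..0]={S,T1}  "c"  orig:{S}
  [1..1]={S,T1}  "c"  orig:{S}
  [2..2]={S,T1}  "c"  orig:{S}
  [3..3]={S,T1}  "c"  orig:{S}
  [4..4]={S,T1}  "c"  orig:{S}
  [5..5]={T0}  "b"  orig:{}
  [6..6]={T0}  "b"  orig:{}
  [7..7]={T0}  "b"  orig:{}
  [0..1]={A}  "cc"
  [1..2]={A}  "cc"
  [2..3]={A}  "cc"
  [3..4]={A}  "cc"
  [4..5]={S}  "cb"
  [5..6]=∅  "bb"
  [6..7]=∅  "bb"
  [0..2]={S}  "ccc"
  [1..3]={S}  "ccc"
  [2..4]={S}  "ccc"
  [3..5]={A}  "ccb"
  [4..6]=∅  "cbb"
  [5..7]=∅  "bbb"
  [0..3]={A}  "cccc"
  [1..4]={A}  "cccc"
  [2..5]={S}  "cccb"
  [3..6]={A}  "ccbb"
  [4..7]=∅  "cbbb"
  [0..4]={S}  "ccccc"
  [1..5]={A}  "ccccb"
  [2..6]={S}  "cccbb"
  [3..7]={A}  "ccbbb"
  [0..5]={S}  "cccccb"
  [1..6]={A}  "ccccbb"
  [2..7]={S}  "cccbbb"
  [0..6]={S}  "cccccbb"
  [1..7]={A}  "ccccbbb"
  [0..7]={S}  "cccccbbb"

S ∈ T[0,7] ⇒ YES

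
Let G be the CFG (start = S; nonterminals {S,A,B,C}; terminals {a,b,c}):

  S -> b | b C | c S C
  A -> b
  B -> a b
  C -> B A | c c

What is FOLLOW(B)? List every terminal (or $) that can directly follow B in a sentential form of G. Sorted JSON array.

Compute FIRST by fixpoint:
[1]
  A via A→b: +{b}
  B via B→a b: +{a}
  C via C→B A: +{a}
  C via C→c c: +{c}
  S via S→b: +{b}
  S via S→c S C: +{c}
  FIRST(S)={b,c}  FIRST(A)={b}  FIRST(B)={a}  FIRST(C)={a,c}
[2] (stable)
  FIRST(S)={b,c}  FIRST(A)={b}  FIRST(B)={a}  FIRST(C)={a,c}

FOLLOW sets:
initialize: $ ∈ FOLLOW(S)
iter 1:
  C→B A: FOLLOW(B) ⊇ FIRST(A) = {b}; new: +{b}
  S→b C: FOLLOW(C) ⊇ FOLLOW(S) ⊇ {$}; new: +{$}
  S→c S C: FOLLOW(S) ⊇ FIRST(C) = {a,c}; new: +{a,c}
  S→c S C: FOLLOW(C) ⊇ FOLLOW(S) ⊇ {$,a,c}; new: +{a,c}
  S: {$,a,c}  A: {}  B: {b}  C: {$,a,c}
iter 2:
  C→B A: FOLLOW(A) ⊇ FOLLOW(C) ⊇ {$,a,c}; new: +{$,a,c}
  S: {$,a,c}  A: {$,a,c}  B: {b}  C: {$,a,c}
iter 3: — fixpoint
  S: {$,a,c}  A: {$,a,c}  B: {b}  C: {$,a,c}

FOLLOW(B) = ["b"]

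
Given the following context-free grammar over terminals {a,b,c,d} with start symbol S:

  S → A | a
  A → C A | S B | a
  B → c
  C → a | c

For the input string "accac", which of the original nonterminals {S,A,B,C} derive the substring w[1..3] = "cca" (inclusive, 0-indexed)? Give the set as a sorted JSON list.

Convert to CNF:
  S -> C A | S B | a
  A -> C A | S B | a
  B -> c
  C -> a | c

CYK fill (cells [i..j] with 1 ≤ i ≤ j ≤ 3 only):
  cell(1,1) c: {B,C}
  cell(2,2) c: {B,C}
  cell(3,3) a: {A,C,S}
  cell(1,2) cc: ∅
  cell(2,3) ca: {A,S}
  cell(1,3) cca: {A,S}

Original NTs in T[1,3] deriving "cca": ["A", "S"]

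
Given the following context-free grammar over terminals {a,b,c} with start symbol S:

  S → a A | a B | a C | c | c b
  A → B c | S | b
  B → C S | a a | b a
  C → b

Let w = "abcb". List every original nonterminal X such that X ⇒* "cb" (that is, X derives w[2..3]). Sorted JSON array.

CNF form of G:
  S -> T0 T2 | T1 A | T1 B | T1 C | c
  A -> B T0 | T0 T2 | T1 A | T1 B | T1 C | b | c
  B -> C S | T1 T1 | T2 T1
  C -> b
  T0 -> c
  T1 -> a
  T2 -> b

CYK table (by increasing span), restricted to cells inside w[2..3]:
  cell(2,2) c: {A,S,T0}  orig:{A,S}
  cell(3,3) b: {A,C,T2}  orig:{A,C}
  cell(2,3) cb: {A,S}

Original NTs in T[2,3] deriving "cb": ["A", "S"]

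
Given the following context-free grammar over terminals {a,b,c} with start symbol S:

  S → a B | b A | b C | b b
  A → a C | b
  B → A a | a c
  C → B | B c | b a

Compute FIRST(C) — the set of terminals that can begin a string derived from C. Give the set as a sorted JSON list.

FIRST iteration:
[1]
  A via A→a C: +{a}
  A via A→b: +{b}
  B via B→A a: +{a,b}
  C via C→B: +{a,b}
  S via S→a B: +{a}
  S via S→b A: +{b}
  FIRST[S]={a,b}  FIRST[A]={a,b}  FIRST[B]={a,b}  FIRST[C]={a,b}
[2] done
  FIRST[S]={a,b}  FIRST[A]={a,b}  FIRST[B]={a,b}  FIRST[C]={a,b}

FIRST(C) = ["a", "b"]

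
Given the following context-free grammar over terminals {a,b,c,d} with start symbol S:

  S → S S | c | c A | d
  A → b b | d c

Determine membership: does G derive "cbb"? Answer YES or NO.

Convert to CNF:
  S -> S S | T2 A | c | d
  A -> T0 T0 | T1 T2
  T0 -> b
  T1 -> d
  T2 -> c

CYK fill:
  T[0,0] 'c' = {S,T2}  orig:{S}
  T[1,1] 'b' = {T0}  orig:{}
  T[2,2] 'b' = {T0}  orig:{}
  T[0,1] 'cb' = ∅
  T[1,2] 'bb' = {A}
  T[0,2] 'cbb' = {S}

S ∈ T[0,2] ⇒ YES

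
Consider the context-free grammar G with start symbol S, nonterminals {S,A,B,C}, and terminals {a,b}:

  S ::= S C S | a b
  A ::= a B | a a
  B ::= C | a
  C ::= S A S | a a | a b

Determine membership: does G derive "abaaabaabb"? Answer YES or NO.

CNF form of G:
  S -> S X4 | T0 T1
  A -> T0 B | T0 T0
  B -> S X2 | T0 T0 | T0 T1 | a
  C -> S X3 | T0 T0 | T0 T1
  T0 -> a
  T1 -> b
  X2 -> A S
  X3 -> A S
  X4 -> C S

CYK fill:
  T[0,0] 'a' = {B,T0}  orig:{B}
  T[1,1] 'b' = {T1}  orig:{}
  T[2,2] 'a' = {B,T0}  orig:{B}
  T[3,3] 'a' = {B,T0}  orig:{B}
  T[4,4] 'a' = {B,T0}  orig:{B}
  T[5,5] 'b' = {T1}  orig:{}
  T[6,6] 'a' = {B,T0}  orig:{B}
  T[7,7] 'a' = {B,T0}  orig:{B}
  T[8,8] 'b' = {T1}  orig:{}
  T[9,9] 'b' = {T1}  orig:{}
  T[0,1] 'ab' = {B,C,S}
  T[1,2] 'ba' = ∅
  T[2,3] 'aa' = {A,B,C}
  T[3,4] 'aa' = {A,B,C}
  T[4,5] 'ab' = {B,C,S}
  T[5,6] 'ba' = ∅
  T[6,7] 'aa' = {A,B,C}
  T[7,8] 'ab' = {B,C,S}
  T[8,9] 'bb' = ∅
  T[0,2] 'aba' = ∅
  T[1,3] 'baa' = ∅
  T[2,4] 'aaa' = {A}
  T[3,5] 'aab' = {A}
  T[4,6] 'aba' = ∅
  T[5,7] 'baa' = ∅
  T[6,8] 'aab' = {A}
  T[7,9] 'abb' = ∅
  T[0,3] 'abaa' = ∅
  T[1,4] 'baaa' = ∅
  T[2,5] 'aaab' = {X2,X3,X4}  orig:{}
  T[3,6] 'aaba' = ∅
  T[4,7] 'abaa' = ∅
  T[5,8] 'baab' = ∅
  T[6,9] 'aabb' = ∅
  T[0,4] 'abaaa' = ∅
  T[1,5] 'baaab' = ∅
  T[2,6] 'aaaba' = ∅
  T[3,7] 'aabaa' = ∅
  T[4,8] 'abaab' = ∅
  T[5,9] 'baabb' = ∅
  T[0,5] 'abaaab' = {B,C,S}
  T[1,6] 'baaaba' = ∅
  T[2,7] 'aaabaa' = ∅
  T[3,8] 'aabaab' = ∅
  T[4,9] 'abaabb' = ∅
  T[0,6] 'abaaaba' = ∅
  T[1,7] 'baaabaa' = ∅
  T[2,8] 'aaabaab' = ∅
  T[3,9] 'aabaabb' = ∅
  T[0,7] 'abaaabaa' = ∅
  T[1,8] 'baaabaab' = ∅
  T[2,9] 'aaabaabb' = ∅
  T[0,8] 'abaaabaab' = ∅
  T[1,9] 'baaabaabb' = ∅
  T[0,9] 'abaaabaabb' = ∅

S ∉ T[0,9] ⇒ NO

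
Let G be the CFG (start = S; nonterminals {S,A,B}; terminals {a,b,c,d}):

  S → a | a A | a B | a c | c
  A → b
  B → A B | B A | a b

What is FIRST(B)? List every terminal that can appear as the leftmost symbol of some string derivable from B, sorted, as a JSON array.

FIRST sets, iterate to fixpoint:
round 1:
  A via A→b: +{b}
  B via B→A B: +{b}
  B via B→a b: +{a}
  S via S→a: +{a}
  S via S→c: +{c}
  FIRST(S)={a,c}  FIRST(A)={b}  FIRST(B)={a,b}
round 2: done
  FIRST(S)={a,c}  FIRST(A)={b}  FIRST(B)={a,b}

FIRST(B) = ["a", "b"]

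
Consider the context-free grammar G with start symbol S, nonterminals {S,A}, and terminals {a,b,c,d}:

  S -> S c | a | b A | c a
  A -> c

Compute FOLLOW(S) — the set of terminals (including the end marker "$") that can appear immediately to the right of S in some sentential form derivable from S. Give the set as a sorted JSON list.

Compute FIRST by fixpoint:
[1]
  A via A→c: +{c}
  S via S→a: +{a}
  S via S→b A: +{b}
  S via S→c a: +{c}
  S: {a,b,c}  A: {c}
[2] — fixpoint
  S: {a,b,c}  A: {c}

FOLLOW iteration:
initialize: $ ∈ FOLLOW(S)
pass 1:
  S→S c: FOLLOW(S) ⊇ FIRST(c) = {c}; new: +{c}
  S→b A: FOLLOW(A) ⊇ FOLLOW(S) ⊇ {$,c}; new: +{$,c}
  S: {$,c}  A: {$,c}
pass 2: — fixpoint
  S: {$,c}  A: {$,c}

FOLLOW(S) = ["$", "c"]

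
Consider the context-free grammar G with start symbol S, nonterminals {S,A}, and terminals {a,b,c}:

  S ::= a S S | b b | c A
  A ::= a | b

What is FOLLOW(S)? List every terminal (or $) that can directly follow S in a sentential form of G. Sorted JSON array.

FIRST iteration:
[1]
  A via A→a: +{a}
  A via A→b: +{b}
  S via S→a S S: +{a}
  S via S→b b: +{b}
  S via S→c A: +{c}
  FIRST[S]={a,b,c}  FIRST[A]={a,b}
[2] (stable)
  FIRST[S]={a,b,c}  FIRST[A]={a,b}

FOLLOW iteration:
seed FOLLOW(S) with $
iter 1:
  S→a S S: FOLLOW(S) ⊇ FIRST(S) = {a,b,c}; new: +{a,b,c}
  S→c A: FOLLOW(A) ⊇ FOLLOW(S) ⊇ {$,a,b,c}; new: +{$,a,b,c}
  FOLLOW[S]={$,a,b,c}  FOLLOW[A]={$,a,b,c}
iter 2: (no change)
  FOLLOW[S]={$,a,b,c}  FOLLOW[A]={$,a,b,c}

FOLLOW(S) = ["$", "a", "b", "c"]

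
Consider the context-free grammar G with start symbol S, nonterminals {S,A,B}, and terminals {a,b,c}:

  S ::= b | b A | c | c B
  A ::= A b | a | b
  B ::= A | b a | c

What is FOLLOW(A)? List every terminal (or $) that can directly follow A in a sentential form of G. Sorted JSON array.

FIRST iteration:
pass 1:
  A via A→a: +{a}
  A via A→b: +{b}
  B via B→A: +{a,b}
  B via B→c: +{c}
  S via S→b: +{b}
  S via S→c: +{c}
  S: {b,c}  A: {a,b}  B: {a,b,c}
pass 2: — fixpoint
  S: {b,c}  A: {a,b}  B: {a,b,c}

FOLLOW sets:
seed FOLLOW(S) with $
round 1:
  A→A b: FOLLOW(A) ⊇ FIRST(b) = {b}; new: +{b}
  S→b A: FOLLOW(A) ⊇ FOLLOW(S) ⊇ {$}; new: +{$}
  S→c B: FOLLOW(B) ⊇ FOLLOW(S) ⊇ {$}; new: +{$}
  FOLLOW[S]={$}  FOLLOW[A]={$,b}  FOLLOW[B]={$}
round 2: (no change)
  FOLLOW[S]={$}  FOLLOW[A]={$,b}  FOLLOW[B]={$}

FOLLOW(A) = ["$", "b"]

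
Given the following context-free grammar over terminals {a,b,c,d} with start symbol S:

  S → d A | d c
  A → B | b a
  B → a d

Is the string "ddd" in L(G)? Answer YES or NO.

Convert to CNF:
  S -> T1 A | T1 T3
  A -> T0 T1 | T2 T0
  B -> T0 T1
  T0 -> a
  T1 -> d
  T2 -> b
  T3 -> c

CYK fill:
  [0..0]={T1}  "d"  orig:{}
  [1..1]={T1}  "d"  orig:{}
  [2..2]={T1}  "d"  orig:{}
  [0..1]=∅  "dd"
  [1..2]=∅  "dd"
  [0..2]=∅  "ddd"

S ∉ T[0,2] ⇒ NO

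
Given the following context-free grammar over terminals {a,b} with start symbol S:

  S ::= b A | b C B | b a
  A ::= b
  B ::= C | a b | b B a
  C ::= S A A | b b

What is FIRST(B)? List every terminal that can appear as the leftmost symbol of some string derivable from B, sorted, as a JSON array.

FIRST iteration:
pass 1:
  A via A→b: +{b}
  B via B→a b: +{a}
  B via B→b B a: +{b}
  C via C→b b: +{b}
  S via S→b A: +{b}
  FIRST[S]={b}  FIRST[A]={b}  FIRST[B]={a,b}  FIRST[C]={b}
pass 2: done
  FIRST[S]={b}  FIRST[A]={b}  FIRST[B]={a,b}  FIRST[C]={b}

FIRST(B) = ["a", "b"]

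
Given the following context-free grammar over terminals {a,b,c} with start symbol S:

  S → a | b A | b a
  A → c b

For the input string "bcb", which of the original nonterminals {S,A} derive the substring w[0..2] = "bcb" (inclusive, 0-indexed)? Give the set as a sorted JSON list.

CNF form of G:
  S -> T1 A | T1 T2 | a
  A -> T0 T1
  T0 -> c
  T1 -> b
  T2 -> a

CYK fill, restricted to cells inside w[0..2]:
  T[0,0] 'b' = {T1}  orig:{}
  T[1,1] 'c' = {T0}  orig:{}
  T[2,2] 'b' = {T1}  orig:{}
  T[0,1] 'bc' = ∅
  T[1,2] 'cb' = {A}
  T[0,2] 'bcb' = {S}

Original NTs in T[0,2] deriving "bcb": ["S"]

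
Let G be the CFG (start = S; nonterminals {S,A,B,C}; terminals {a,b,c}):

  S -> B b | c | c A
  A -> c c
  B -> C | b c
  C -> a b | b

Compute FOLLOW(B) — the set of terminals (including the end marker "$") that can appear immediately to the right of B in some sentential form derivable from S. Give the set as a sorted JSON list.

FIRST iteration:
[1]
  A via A→c c: +{c}
  B via B→b c: +{b}
  C via C→a b: +{a}
  C via C→b: +{b}
  S via S→B b: +{b}
  S via S→c: +{c}
  FIRST(S)={b,c}  FIRST(A)={c}  FIRST(B)={b}  FIRST(C)={a,b}
[2]
  B via B→C: +{a}
  S via S→B b: +{a}
  FIRST(S)={a,b,c}  FIRST(A)={c}  FIRST(B)={a,b}  FIRST(C)={a,b}
[3] (stable)
  FIRST(S)={a,b,c}  FIRST(A)={c}  FIRST(B)={a,b}  FIRST(C)={a,b}

FOLLOW sets:
FOLLOW(S) := {$}
round 1:
  S→B b: FOLLOW(B) ⊇ FIRST(b) = {b}; new: +{b}
  S→c A: FOLLOW(A) ⊇ FOLLOW(S) ⊇ {$}; new: +{$}
  FOLLOW[S]={$}  FOLLOW[A]={$}  FOLLOW[B]={b}  FOLLOW[C]={}
round 2:
  B→C: FOLLOW(C) ⊇ FOLLOW(B) ⊇ {b}; new: +{b}
  FOLLOW[S]={$}  FOLLOW[A]={$}  FOLLOW[B]={b}  FOLLOW[C]={b}
round 3: — fixpoint
  FOLLOW[S]={$}  FOLLOW[A]={$}  FOLLOW[B]={b}  FOLLOW[C]={b}

FOLLOW(B) = ["b"]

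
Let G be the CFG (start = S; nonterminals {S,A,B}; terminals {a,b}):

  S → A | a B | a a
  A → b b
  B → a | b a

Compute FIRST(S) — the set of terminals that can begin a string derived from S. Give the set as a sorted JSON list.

Compute FIRST by fixpoint:
pass 1:
  A via A→b b: +{b}
  B via B→a: +{a}
  B via B→b a: +{b}
  S via S→A: +{b}
  S via S→a B: +{a}
  S: {a,b}  A: {b}  B: {a,b}
pass 2: done
  S: {a,b}  A: {b}  B: {a,b}

FIRST(S) = ["a", "b"]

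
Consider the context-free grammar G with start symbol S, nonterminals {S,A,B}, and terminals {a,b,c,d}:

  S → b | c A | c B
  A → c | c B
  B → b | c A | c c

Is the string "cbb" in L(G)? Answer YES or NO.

CNF form of G:
  S -> T0 A | T0 B | b
  A -> T0 B | c
  B -> T0 A | T0 T0 | b
  T0 -> c

CYK table (by increasing span):
  [0..0]={A,T0}  "c"  orig:{A}
  [1..1]={B,S}  "b"
  [2..2]={B,S}  "b"
  [0..1]={A,S}  "cb"
  [1..2]=∅  "bb"
  [0..2]=∅  "cbb"

S ∉ T[0,2] ⇒ NO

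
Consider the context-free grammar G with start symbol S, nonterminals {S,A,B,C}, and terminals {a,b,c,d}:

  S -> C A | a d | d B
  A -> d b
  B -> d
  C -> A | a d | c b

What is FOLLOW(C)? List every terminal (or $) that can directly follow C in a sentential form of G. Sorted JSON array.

FIRST iteration:
[1]
  A via A→d b: +{d}
  B via B→d: +{d}
  C via C→A: +{d}
  C via C→a d: +{a}
  C via C→c b: +{c}
  S via S→C A: +{a,c,d}
  FIRST(S)={a,c,d}  FIRST(A)={d}  FIRST(B)={d}  FIRST(C)={a,c,d}
[2] — fixpoint
  FIRST(S)={a,c,d}  FIRST(A)={d}  FIRST(B)={d}  FIRST(C)={a,c,d}

FOLLOW sets:
initialize: $ ∈ FOLLOW(S)
iter 1:
  S→C A: FOLLOW(C) ⊇ FIRST(A) = {d}; new: +{d}
  S→C A: FOLLOW(A) ⊇ FOLLOW(S) ⊇ {$}; new: +{$}
  S→d B: FOLLOW(B) ⊇ FOLLOW(S) ⊇ {$}; new: +{$}
  S: {$}  A: {$}  B: {$}  C: {d}
iter 2:
  C→A: FOLLOW(A) ⊇ FOLLOW(C) ⊇ {d}; new: +{d}
  S: {$}  A: {$,d}  B: {$}  C: {d}
iter 3: (no change)
  S: {$}  A: {$,d}  B: {$}  C: {d}

FOLLOW(C) = ["d"]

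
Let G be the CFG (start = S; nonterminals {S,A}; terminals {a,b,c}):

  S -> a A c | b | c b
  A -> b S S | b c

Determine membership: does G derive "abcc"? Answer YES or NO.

Convert to CNF:
  S -> T1 T0 | T2 X4 | b
  A -> T0 T1 | T0 X3
  T0 -> b
  T1 -> c
  T2 -> a
  X3 -> S S
  X4 -> A T1

CYK fill:
  cell(0,0) a: {T2}  orig:{}
  cell(1,1) b: {S,T0}  orig:{S}
  cell(2,2) c: {T1}  orig:{}
  cell(3,3) c: {T1}  orig:{}
  cell(0,1) ab: ∅
  cell(1,2) bc: {A}
  cell(2,3) cc: ∅
  cell(0,2) abc: ∅
  cell(1,3) bcc: {X4}  orig:{}
  cell(0,3) abcc: {S}

S ∈ T[0,3] ⇒ YES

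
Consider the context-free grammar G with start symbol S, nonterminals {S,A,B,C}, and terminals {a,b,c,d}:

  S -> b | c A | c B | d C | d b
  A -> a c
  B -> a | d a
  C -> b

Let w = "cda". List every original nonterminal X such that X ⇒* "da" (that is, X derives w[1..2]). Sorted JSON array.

Convert to CNF:
  S -> T1 A | T1 B | T2 C | T2 T3 | b
  A -> T0 T1
  B -> T2 T0 | a
  C -> b
  T0 -> a
  T1 -> c
  T2 -> d
  T3 -> b

CYK fill, restricted to cells inside w[1..2]:
  [1..1]={T2}  "d"  orig:{}
  [2..2]={B,T0}  "a"  orig:{B}
  [1..2]={B}  "da"

Original NTs in T[1,2] deriving "da": ["B"]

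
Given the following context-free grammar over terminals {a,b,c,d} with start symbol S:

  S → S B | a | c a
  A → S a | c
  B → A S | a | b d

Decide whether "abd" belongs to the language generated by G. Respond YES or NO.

CNF form of G:
  S -> S B | T3 T0 | a
  A -> S T0 | c
  B -> A S | T1 T2 | a
  T0 -> a
  T1 -> b
  T2 -> d
  T3 -> c

CYK table (by increasing span):
  cell(0,0) a: {B,S,T0}  orig:{B,S}
  cell(1,1) b: {T1}  orig:{}
  cell(2,2) d: {T2}  orig:{}
  cell(0,1) ab: ∅
  cell(1,2) bd: {B}
  cell(0,2) abd: {S}

S ∈ T[0,2] ⇒ YES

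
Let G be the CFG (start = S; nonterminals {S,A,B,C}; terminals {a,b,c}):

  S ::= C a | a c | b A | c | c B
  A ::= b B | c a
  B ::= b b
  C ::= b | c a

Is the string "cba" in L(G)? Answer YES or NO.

Convert to CNF:
  S -> C T2 | T0 A | T1 B | T2 T1 | c
  A -> T0 B | T1 T2
  B -> T0 T0
  C -> T1 T2 | b
  T0 -> b
  T1 -> c
  T2 -> a

CYK table (by increasing span):
  cell(0,0) c: {S,T1}  orig:{S}
  cell(1,1) b: {C,T0}  orig:{C}
  cell(2,2) a: {T2}  orig:{}
  cell(0,1) cb: ∅
  cell(1,2) ba: {S}
  cell(0,2) cba: ∅

S ∉ T[0,2] ⇒ NO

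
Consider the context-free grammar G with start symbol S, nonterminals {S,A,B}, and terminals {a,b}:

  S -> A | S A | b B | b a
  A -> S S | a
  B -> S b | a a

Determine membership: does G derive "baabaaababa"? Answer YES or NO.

Convert to CNF:
  S -> S A | S S | T0 B | T0 T1 | a
  A -> S S | a
  B -> S T0 | T1 T1
  T0 -> b
  T1 -> a

CYK table (by increasing span):
  cell(0,0) b: {T0}  orig:{}
  cell(1,1) a: {A,S,T1}  orig:{A,S}
  cell(2,2) a: {A,S,T1}  orig:{A,S}
  cell(3,3) b: {T0}  orig:{}
  cell(4,4) a: {A,S,T1}  orig:{A,S}
  cell(5,5) a: {A,S,T1}  orig:{A,S}
  cell(6,6) a: {A,S,T1}  orig:{A,S}
  cell(7,7) b: {T0}  orig:{}
  cell(8,8) a: {A,S,T1}  orig:{A,S}
  cell(9,9) b: {T0}  orig:{}
  cell(10,10) a: {A,S,T1}  orig:{A,S}
  cell(0,1) ba: {S}
  cell(1,2) aa: {A,B,S}
  cell(2,3) ab: {B}
  cell(3,4) ba: {S}
  cell(4,5) aa: {A,B,S}
  cell(5,6) aa: {A,B,S}
  cell(6,7) ab: {B}
  cell(7,8) ba: {S}
  cell(8,9) ab: {B}
  cell(9,10) ba: {S}
  cell(0,2) baa: {A,S}
  cell(1,3) aab: {B}
  cell(2,4) aba: {A,S}
  cell(3,5) baa: {A,S}
  cell(4,6) aaa: {A,S}
  cell(5,7) aab: {B}
  cell(6,8) aba: {A,S}
  cell(7,9) bab: {B,S}
  cell(8,10) aba: {A,S}
  cell(0,3) baab: {B,S}
  cell(1,4) aaba: {A,S}
  cell(2,5) abaa: {A,S}
  cell(3,6) baaa: {A,S}
  cell(4,7) aaab: {B}
  cell(5,8) aaba: {A,S}
  cell(6,9) abab: {A,B,S}
  cell(7,10) baba: {A,S}
  cell(0,4) baaba: {A,S}
  cell(1,5) aabaa: {A,S}
  cell(2,6) abaaa: {A,S}
  cell(3,7) baaab: {B,S}
  cell(4,8) aaaba: {A,S}
  cell(5,9) aabab: {A,B,S}
  cell(6,10) ababa: {A,S}
  cell(0,5) baabaa: {A,S}
  cell(1,6) aabaaa: {A,S}
  cell(2,7) abaaab: {A,B,S}
  cell(3,8) baaaba: {A,S}
  cell(4,9) aaabab: {A,B,S}
  cell(5,10) aababa: {A,S}
  cell(0,6) baabaaa: {A,S}
  cell(1,7) aabaaab: {A,B,S}
  cell(2,8) abaaaba: {A,S}
  cell(3,9) baaabab: {A,B,S}
  cell(4,10) aaababa: {A,S}
  cell(0,7) baabaaab: {A,B,S}
  cell(1,8) aabaaaba: {A,S}
  cell(2,9) abaaabab: {A,B,S}
  cell(3,10) baaababa: {A,S}
  cell(0,8) baabaaaba: {A,S}
  cell(1,9) aabaaabab: {A,B,S}
  cell(2,10) abaaababa: {A,S}
  cell(0,9) baabaaabab: {A,B,S}
  cell(1,10) aabaaababa: {A,S}
  cell(0,10) baabaaababa: {A,S}

S ∈ T[0,10] ⇒ YES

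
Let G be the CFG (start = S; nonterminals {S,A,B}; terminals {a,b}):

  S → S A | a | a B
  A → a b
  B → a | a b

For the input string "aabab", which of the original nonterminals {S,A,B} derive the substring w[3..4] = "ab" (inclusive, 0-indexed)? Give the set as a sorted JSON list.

Convert to CNF:
  S -> S A | T0 B | a
  A -> T0 T1
  B -> T0 T1 | a
  T0 -> a
  T1 -> b

CYK fill, restricted to cells inside w[3..4]:
  cell(3,3) a: {B,S,T0}  orig:{B,S}
  cell(4,4) b: {T1}  orig:{}
  cell(3,4) ab: {A,B}

Original NTs in T[3,4] deriving "ab": ["A", "B"]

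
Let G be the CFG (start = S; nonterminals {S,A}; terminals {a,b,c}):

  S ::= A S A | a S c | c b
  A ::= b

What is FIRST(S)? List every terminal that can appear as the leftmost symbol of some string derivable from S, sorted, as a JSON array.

FIRST sets, iterate to fixpoint:
[1]
  A via A→b: +{b}
  S via S→A S A: +{b}
  S via S→a S c: +{a}
  S via S→c b: +{c}
  FIRST(S)={a,b,c}  FIRST(A)={b}
[2] done
  FIRST(S)={a,b,c}  FIRST(A)={b}

FIRST(S) = ["a", "b", "c"]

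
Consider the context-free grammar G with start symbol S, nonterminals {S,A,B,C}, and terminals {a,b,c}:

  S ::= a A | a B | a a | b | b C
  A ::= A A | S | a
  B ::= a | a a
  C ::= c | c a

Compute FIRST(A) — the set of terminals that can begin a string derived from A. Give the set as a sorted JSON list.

FIRST iteration:
round 1:
  A via A→a: +{a}
  B via B→a: +{a}
  C via C→c: +{c}
  S via S→a A: +{a}
  S via S→b: +{b}
  FIRST(S)={a,b}  FIRST(A)={a}  FIRST(B)={a}  FIRST(C)={c}
round 2:
  A via A→S: +{b}
  FIRST(S)={a,b}  FIRST(A)={a,b}  FIRST(B)={a}  FIRST(C)={c}
round 3: — fixpoint
  FIRST(S)={a,b}  FIRST(A)={a,b}  FIRST(B)={a}  FIRST(C)={c}

FIRST(A) = ["a", "b"]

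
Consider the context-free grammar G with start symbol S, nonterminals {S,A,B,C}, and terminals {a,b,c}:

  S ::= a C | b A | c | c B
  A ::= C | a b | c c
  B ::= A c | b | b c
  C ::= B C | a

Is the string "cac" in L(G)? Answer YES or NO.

Convert to CNF:
  S -> T0 C | T1 A | T2 B | c
  A -> B C | T0 T1 | T2 T2 | a
  B -> A T2 | T1 T2 | b
  C -> B C | a
  T0 -> a
  T1 -> b
  T2 -> c

CYK table (by increasing span):
  [0..0]={S,T2}  "c"  orig:{S}
  [1..1]={A,C,T0}  "a"  orig:{A,C}
  [2..2]={S,T2}  "c"  orig:{S}
  [0..1]=∅  "ca"
  [1..2]={B}  "ac"
  [0..2]={S}  "cac"

S ∈ T[0,2] ⇒ YES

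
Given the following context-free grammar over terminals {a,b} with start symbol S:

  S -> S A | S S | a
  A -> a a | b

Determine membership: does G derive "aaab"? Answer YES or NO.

Convert to CNF:
  S -> S A | S S | a
  A -> T0 T0 | b
  T0 -> a

CYK fill:
  T[0,0] 'a' = {S,T0}  orig:{S}
  T[1,1] 'a' = {S,T0}  orig:{S}
  T[2,2] 'a' = {S,T0}  orig:{S}
  T[3,3] 'b' = {A}
  T[0,1] 'aa' = {A,S}
  T[1,2] 'aa' = {A,S}
  T[2,3] 'ab' = {S}
  T[0,2] 'aaa' = {S}
  T[1,3] 'aab' = {S}
  T[0,3] 'aaab' = {S}

S ∈ T[0,3] ⇒ YES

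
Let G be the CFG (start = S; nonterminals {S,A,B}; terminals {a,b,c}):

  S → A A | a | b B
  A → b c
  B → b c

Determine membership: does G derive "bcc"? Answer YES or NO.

CNF form of G:
  S -> A A | T0 B | a
  A -> T0 T1
  B -> T0 T1
  T0 -> b
  T1 -> c

CYK table (by increasing span):
  T[0,0] 'b' = {T0}  orig:{}
  T[1,1] 'c' = {T1}  orig:{}
  T[2,2] 'c' = {T1}  orig:{}
  T[0,1] 'bc' = {A,B}
  T[1,2] 'cc' = ∅
  T[0,2] 'bcc' = ∅

S ∉ T[0,2] ⇒ NO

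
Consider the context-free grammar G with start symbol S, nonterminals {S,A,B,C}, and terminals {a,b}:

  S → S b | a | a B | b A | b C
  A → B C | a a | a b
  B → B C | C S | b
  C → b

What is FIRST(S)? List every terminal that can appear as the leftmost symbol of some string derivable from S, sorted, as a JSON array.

FIRST sets, iterate to fixpoint:
iter 1:
  A via A→a a: +{a}
  B via B→b: +{b}
  C via C→b: +{b}
  S via S→a: +{a}
  S via S→b A: +{b}
  FIRST(S)={a,b}  FIRST(A)={a}  FIRST(B)={b}  FIRST(C)={b}
iter 2:
  A via A→B C: +{b}
  FIRST(S)={a,b}  FIRST(A)={a,b}  FIRST(B)={b}  FIRST(C)={b}
iter 3: — fixpoint
  FIRST(S)={a,b}  FIRST(A)={a,b}  FIRST(B)={b}  FIRST(C)={b}

FIRST(S) = ["a", "b"]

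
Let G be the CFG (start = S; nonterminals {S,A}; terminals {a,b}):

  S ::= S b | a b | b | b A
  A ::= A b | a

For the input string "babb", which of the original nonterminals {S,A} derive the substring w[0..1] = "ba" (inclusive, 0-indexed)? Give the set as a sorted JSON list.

CNF form of G:
  S -> S T0 | T0 A | T1 T0 | b
  A -> A T0 | a
  T0 -> b
  T1 -> a

Fill CYK table bottom-up (cells [i..j] with 0 ≤ i ≤ j ≤ 1 only):
  T[0,0] 'b' = {S,T0}  orig:{S}
  T[1,1] 'a' = {A,T1}  orig:{A}
  T[0,1] 'ba' = {S}

Original NTs in T[0,1] deriving "ba": ["S"]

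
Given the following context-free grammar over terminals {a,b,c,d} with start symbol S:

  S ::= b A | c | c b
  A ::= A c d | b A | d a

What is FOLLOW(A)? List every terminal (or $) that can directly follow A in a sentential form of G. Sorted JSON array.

FIRST iteration:
[1]
  A via A→b A: +{b}
  A via A→d a: +{d}
  S via S→b A: +{b}
  S via S→c: +{c}
  FIRST(S)={b,c}  FIRST(A)={b,d}
[2] — fixpoint
  FIRST(S)={b,c}  FIRST(A)={b,d}

FOLLOW sets:
initialize: $ ∈ FOLLOW(S)
[1]
  A→A c d: FOLLOW(A) ⊇ FIRST(c) = {c}; new: +{c}
  S→b A: FOLLOW(A) ⊇ FOLLOW(S) ⊇ {$}; new: +{$}
  FOLLOW(S)={$}  FOLLOW(A)={$,c}
[2] done
  FOLLOW(S)={$}  FOLLOW(A)={$,c}

FOLLOW(A) = ["$", "c"]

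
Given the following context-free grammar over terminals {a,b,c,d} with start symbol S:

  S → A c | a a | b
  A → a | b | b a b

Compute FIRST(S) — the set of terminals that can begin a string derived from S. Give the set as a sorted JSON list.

Compute FIRST by fixpoint:
iter 1:
  A via A→a: +{a}
  A via A→b: +{b}
  S via S→A c: +{a,b}
  FIRST(S)={a,b}  FIRST(A)={a,b}
iter 2: (no change)
  FIRST(S)={a,b}  FIRST(A)={a,b}

FIRST(S) = ["a", "b"]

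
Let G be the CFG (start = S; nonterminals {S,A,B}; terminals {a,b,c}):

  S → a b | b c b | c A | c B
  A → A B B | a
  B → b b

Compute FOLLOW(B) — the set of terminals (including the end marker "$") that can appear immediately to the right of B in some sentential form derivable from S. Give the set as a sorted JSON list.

FIRST sets, iterate to fixpoint:
round 1:
  A via A→a: +{a}
  B via B→b b: +{b}
  S via S→a b: +{a}
  S via S→b c b: +{b}
  S via S→c A: +{c}
  FIRST(S)={a,b,c}  FIRST(A)={a}  FIRST(B)={b}
round 2: — fixpoint
  FIRST(S)={a,b,c}  FIRST(A)={a}  FIRST(B)={b}

FOLLOW sets:
FOLLOW(S) := {$}
[1]
  A→A B B: FOLLOW(A) ⊇ FIRST(B) = {b}; new: +{b}
  A→A B B: FOLLOW(B) ⊇ FIRST(B) = {b}; new: +{b}
  S→c A: FOLLOW(A) ⊇ FOLLOW(S) ⊇ {$}; new: +{$}
  S→c B: FOLLOW(B) ⊇ FOLLOW(S) ⊇ {$}; new: +{$}
  S: {$}  A: {$,b}  B: {$,b}
[2] (no change)
  S: {$}  A: {$,b}  B: {$,b}

FOLLOW(B) = ["$", "b"]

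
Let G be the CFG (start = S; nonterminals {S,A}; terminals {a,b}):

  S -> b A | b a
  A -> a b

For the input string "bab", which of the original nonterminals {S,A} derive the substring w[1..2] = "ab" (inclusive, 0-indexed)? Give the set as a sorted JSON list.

CNF form of G:
  S -> T1 A | T1 T0
  A -> T0 T1
  T0 -> a
  T1 -> b

Fill CYK table bottom-up — only the sub-triangle for w[1..2]:
  T[1,1] 'a' = {T0}  orig:{}
  T[2,2] 'b' = {T1}  orig:{}
  T[1,2] 'ab' = {A}

Original NTs in T[1,2] deriving "ab": ["A"]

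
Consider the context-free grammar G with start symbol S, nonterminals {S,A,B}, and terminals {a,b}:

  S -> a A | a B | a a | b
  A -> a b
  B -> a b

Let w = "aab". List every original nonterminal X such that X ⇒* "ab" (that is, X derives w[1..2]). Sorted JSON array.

Convert to CNF:
  S -> T0 A | T0 B | T0 T0 | b
  A -> T0 T1
  B -> T0 T1
  T0 -> a
  T1 -> b

Fill CYK table bottom-up, restricted to cells inside w[1..2]:
  T[1,1] 'a' = {T0}  orig:{}
  T[2,2] 'b' = {S,T1}  orig:{S}
  T[1,2] 'ab' = {A,B}

Original NTs in T[1,2] deriving "ab": ["A", "B"]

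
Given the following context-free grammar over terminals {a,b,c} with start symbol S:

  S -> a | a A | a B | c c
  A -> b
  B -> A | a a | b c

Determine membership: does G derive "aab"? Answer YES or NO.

CNF form of G:
  S -> T0 A | T0 B | T2 T2 | a
  A -> b
  B -> T0 T0 | T1 T2 | b
  T0 -> a
  T1 -> b
  T2 -> c

CYK table (by increasing span):
  cell(0,0) a: {S,T0}  orig:{S}
  cell(1,1) a: {S,T0}  orig:{S}
  cell(2,2) b: {A,B,T1}  orig:{A,B}
  cell(0,1) aa: {B}
  cell(1,2) ab: {S}
  cell(0,2) aab: ∅

S ∉ T[0,2] ⇒ NO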